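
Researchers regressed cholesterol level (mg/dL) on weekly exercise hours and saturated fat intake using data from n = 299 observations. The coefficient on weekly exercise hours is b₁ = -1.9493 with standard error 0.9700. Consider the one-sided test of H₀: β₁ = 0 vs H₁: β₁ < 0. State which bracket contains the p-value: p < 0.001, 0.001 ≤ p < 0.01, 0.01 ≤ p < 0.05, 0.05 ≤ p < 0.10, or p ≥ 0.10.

0.01 ≤ p < 0.05

t = -1.9493 / 0.9700 = -2.010.
df = n − k − 1 = 299 − 2 − 1 = 296.
One-sided p = P(T_{296} < t) ≈ 0.0227.
So 0.01 ≤ p < 0.05.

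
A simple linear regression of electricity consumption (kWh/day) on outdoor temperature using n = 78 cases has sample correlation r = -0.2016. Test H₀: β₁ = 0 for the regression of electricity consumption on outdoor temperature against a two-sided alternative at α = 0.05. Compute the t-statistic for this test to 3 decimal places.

t = -1.794

t = r·√(n − 2)/√(1 − r²) = -0.2016·√76/√0.959357 = -1.794.
df = n − 2 = 76.
Two-sided p ≈ 0.0767, which is ≥ 0.05, so fail to reject H₀.
The data do not give significant evidence of a linear association between outdoor temperature and electricity consumption.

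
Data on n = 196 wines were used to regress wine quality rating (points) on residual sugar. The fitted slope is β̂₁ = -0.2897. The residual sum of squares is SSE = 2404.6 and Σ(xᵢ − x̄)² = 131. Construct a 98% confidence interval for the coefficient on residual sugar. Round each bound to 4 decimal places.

(-1.0112, 0.4318)

MSE = SSE/(n − 2) = 2404.6/194 = 12.3948.
SE(β̂₁) = √(MSE/Sₓₓ) = √(12.3948/131) = 0.307599.
df = n − 2 = 194.
t* = t_{0.01, 194} = 2.345723.
Margin = t* × SE = 2.345723 × 0.307599 = 0.721542.
CI: -0.2897 ± 0.721542 → (-1.0112, 0.4318).
With 98% confidence, each one-unit increase in residual sugar is associated with a change of between -1.0112 and 0.4318 points in wine quality rating.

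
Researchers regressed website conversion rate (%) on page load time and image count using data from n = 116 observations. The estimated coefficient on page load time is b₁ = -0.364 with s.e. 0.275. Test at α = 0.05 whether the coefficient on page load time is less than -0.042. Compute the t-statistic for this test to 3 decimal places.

t = -1.171

H₀: β₁ = -0.042 vs H₁: β₁ < -0.042.
t = (b₁ − β₁⁰)/SE = (-0.364 − (-0.042)) / 0.275 = -1.171.
df = n − k − 1 = 116 − 2 − 1 = 113.
One-sided p ≈ 0.1220, which is ≥ 0.05, so fail to reject H₀.
The data do not give significant evidence that the true slope on page load time is below -0.042 % per unit, holding the other predictors fixed.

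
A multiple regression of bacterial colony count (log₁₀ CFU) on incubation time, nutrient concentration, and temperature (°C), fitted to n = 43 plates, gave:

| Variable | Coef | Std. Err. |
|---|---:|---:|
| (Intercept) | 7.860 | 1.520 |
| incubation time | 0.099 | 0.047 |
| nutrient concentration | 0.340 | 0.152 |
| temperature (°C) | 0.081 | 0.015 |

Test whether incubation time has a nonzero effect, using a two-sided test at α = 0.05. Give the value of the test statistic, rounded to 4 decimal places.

Read off: b = 0.099, SE = 0.047 for incubation time.
H₀: β₁ = 0 vs H₁: β₁ ≠ 0.
t = 0.099 / 0.047 = 2.1064.
df = n − k − 1 = 43 − 3 − 1 = 39.
Two-sided p ≈ 0.0417, which is < 0.05, so reject H₀.
There is evidence that incubation time is associated with bacterial colony count, holding the other predictors fixed.

t = 2.1064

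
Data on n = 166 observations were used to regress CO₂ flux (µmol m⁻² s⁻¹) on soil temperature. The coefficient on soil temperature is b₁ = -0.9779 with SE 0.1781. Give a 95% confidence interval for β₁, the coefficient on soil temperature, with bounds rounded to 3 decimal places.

(-1.330, -0.626)

df = n − 2 = 166 − 2 = 164.
t* = t_{0.025, 164} = 1.974535.
Margin = t* × SE = 1.974535 × 0.1781 = 0.35166.
CI: -0.9779 ± 0.35166 → (-1.330, -0.626).
With 95% confidence, each one-unit increase in soil temperature is associated with a change of between -1.330 and -0.626 µmol m⁻² s⁻¹ in CO₂ flux.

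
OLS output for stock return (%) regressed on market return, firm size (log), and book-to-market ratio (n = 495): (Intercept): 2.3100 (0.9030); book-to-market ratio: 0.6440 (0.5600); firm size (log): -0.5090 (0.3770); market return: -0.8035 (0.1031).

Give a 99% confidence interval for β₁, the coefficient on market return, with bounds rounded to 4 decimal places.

Read off: b = -0.8035, SE = 0.1031 for market return.
df = n − k − 1 = 495 − 3 − 1 = 491.
t* = t_{0.005, 491} = 2.585879.
Margin = t* × SE = 2.585879 × 0.1031 = 0.266604.
CI: -0.8035 ± 0.266604 → (-1.0701, -0.5369).

(-1.0701, -0.5369)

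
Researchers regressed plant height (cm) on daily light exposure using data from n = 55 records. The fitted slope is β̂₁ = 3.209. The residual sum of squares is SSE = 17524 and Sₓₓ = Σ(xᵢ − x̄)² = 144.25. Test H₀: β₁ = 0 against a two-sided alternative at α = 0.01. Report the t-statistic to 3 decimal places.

t = 2.120

MSE = SSE/(n − 2) = 17524/53 = 330.642.
SE(β̂₁) = √(MSE/Sₓₓ) = √(330.642/144.25) = 1.51398.
t = 3.209 / 1.51398 = 2.120.
df = n − 2 = 53.
Two-sided p ≈ 0.0387, which is ≥ 0.01, so fail to reject H₀.
The data do not give significant evidence of an association between daily light exposure and plant height.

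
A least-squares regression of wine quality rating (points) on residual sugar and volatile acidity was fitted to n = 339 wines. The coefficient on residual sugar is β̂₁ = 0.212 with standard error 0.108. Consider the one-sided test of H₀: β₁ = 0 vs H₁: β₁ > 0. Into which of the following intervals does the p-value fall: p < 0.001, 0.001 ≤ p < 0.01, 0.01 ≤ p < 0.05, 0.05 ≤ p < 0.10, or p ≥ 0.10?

t = 0.212 / 0.108 = 1.963.
df = n − k − 1 = 339 − 2 − 1 = 336.
One-sided p = P(T_{336} > t) ≈ 0.0252.
So 0.01 ≤ p < 0.05.

0.01 ≤ p < 0.05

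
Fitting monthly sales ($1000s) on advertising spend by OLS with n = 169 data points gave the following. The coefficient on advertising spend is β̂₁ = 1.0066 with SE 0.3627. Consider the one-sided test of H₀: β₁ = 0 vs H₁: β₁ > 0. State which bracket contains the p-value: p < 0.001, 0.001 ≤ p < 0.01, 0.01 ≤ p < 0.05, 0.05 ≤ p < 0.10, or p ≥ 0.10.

t = 1.0066 / 0.3627 = 2.775.
df = n − 2 = 169 − 2 = 167.
One-sided p = P(T_{167} > t) ≈ 0.0031.
So 0.001 ≤ p < 0.01.

0.001 ≤ p < 0.01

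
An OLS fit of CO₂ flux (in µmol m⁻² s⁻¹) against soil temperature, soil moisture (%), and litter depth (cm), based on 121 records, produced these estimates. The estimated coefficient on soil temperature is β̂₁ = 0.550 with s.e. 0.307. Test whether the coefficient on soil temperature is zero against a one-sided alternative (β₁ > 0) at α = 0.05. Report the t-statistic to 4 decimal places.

H₀: β₁ = 0 vs H₁: β₁ > 0.
t = (β̂₁ − β₁⁰)/SE = 0.550 / 0.307 = 1.7915.
df = n − k − 1 = 121 − 3 − 1 = 117.
One-sided p ≈ 0.0379, which is < 0.05, so reject H₀.
There is evidence that the true slope on soil temperature is positive, holding the other predictors fixed.

t = 1.7915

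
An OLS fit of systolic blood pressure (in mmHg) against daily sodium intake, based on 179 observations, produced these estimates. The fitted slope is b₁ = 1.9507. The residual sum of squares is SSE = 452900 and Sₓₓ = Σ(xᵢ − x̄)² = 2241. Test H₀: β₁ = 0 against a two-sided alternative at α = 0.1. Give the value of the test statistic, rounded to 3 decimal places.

MSE = SSE/(n − 2) = 452900/177 = 2558.76.
SE(b₁) = √(MSE/Sₓₓ) = √(2558.76/2241) = 1.06855.
t = 1.9507 / 1.06855 = 1.826.
df = n − 2 = 177.
Two-sided p ≈ 0.0696, which is < 0.1, so reject H₀.
There is evidence that daily sodium intake is associated with systolic blood pressure.

t = 1.826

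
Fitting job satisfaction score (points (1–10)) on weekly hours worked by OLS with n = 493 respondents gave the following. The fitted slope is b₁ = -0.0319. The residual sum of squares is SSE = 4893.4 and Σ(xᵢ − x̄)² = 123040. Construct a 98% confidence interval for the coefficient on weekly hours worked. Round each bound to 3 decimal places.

(-0.053, -0.011)

MSE = SSE/(n − 2) = 4893.4/491 = 9.96619.
SE(b₁) = √(MSE/Sₓₓ) = √(9.96619/123040) = 0.00899998.
df = n − 2 = 491.
t* = t_{0.01, 491} = 2.333967.
Margin = t* × SE = 2.333967 × 0.00899998 = 0.02101.
CI: -0.0319 ± 0.02101 → (-0.053, -0.011).
With 98% confidence, each one-unit increase in weekly hours worked is associated with a change of between -0.053 and -0.011 points (1–10) in job satisfaction score.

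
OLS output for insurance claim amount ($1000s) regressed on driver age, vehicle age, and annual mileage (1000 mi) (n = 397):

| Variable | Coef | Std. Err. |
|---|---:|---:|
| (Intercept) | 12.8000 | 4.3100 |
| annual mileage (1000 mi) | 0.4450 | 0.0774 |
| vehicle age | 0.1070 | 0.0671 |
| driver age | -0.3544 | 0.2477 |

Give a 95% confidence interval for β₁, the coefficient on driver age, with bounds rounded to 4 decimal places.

Read off: b = -0.3544, SE = 0.2477 for driver age.
df = n − k − 1 = 397 − 3 − 1 = 393.
t* = t_{0.025, 393} = 1.966019.
Margin = t* × SE = 1.966019 × 0.2477 = 0.486983.
CI: -0.3544 ± 0.486983 → (-0.8414, 0.1326).

(-0.8414, 0.1326)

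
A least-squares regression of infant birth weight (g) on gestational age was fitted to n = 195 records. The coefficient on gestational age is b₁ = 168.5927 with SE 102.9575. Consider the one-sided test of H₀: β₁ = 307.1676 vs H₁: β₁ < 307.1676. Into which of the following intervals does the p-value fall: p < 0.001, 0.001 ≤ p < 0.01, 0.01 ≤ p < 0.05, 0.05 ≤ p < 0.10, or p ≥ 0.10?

0.05 ≤ p < 0.10

t = (168.5927 − 307.1676) / 102.9575 = -1.346.
df = n − 2 = 195 − 2 = 193.
One-sided p = P(T_{193} < t) ≈ 0.0899.
So 0.05 ≤ p < 0.10.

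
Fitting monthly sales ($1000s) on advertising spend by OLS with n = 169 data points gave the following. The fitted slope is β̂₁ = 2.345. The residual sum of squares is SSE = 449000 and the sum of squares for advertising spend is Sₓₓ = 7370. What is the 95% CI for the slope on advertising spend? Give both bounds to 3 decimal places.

(1.153, 3.537)

MSE = SSE/(n − 2) = 449000/167 = 2688.62.
SE(β̂₁) = √(MSE/Sₓₓ) = √(2688.62/7370) = 0.603992.
df = n − 2 = 167.
t* = t_{0.025, 167} = 1.974271.
Margin = t* × SE = 1.974271 × 0.603992 = 1.19244.
CI: 2.345 ± 1.19244 → (1.153, 3.537).
With 95% confidence, each one-unit increase in advertising spend is associated with a change of between 1.153 and 3.537 $1000s in monthly sales.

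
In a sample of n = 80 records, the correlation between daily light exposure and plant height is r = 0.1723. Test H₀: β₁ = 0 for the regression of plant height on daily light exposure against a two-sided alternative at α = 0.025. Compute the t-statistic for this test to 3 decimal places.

t = r·√(n − 2)/√(1 − r²) = 0.1723·√78/√0.970313 = 1.545.
df = n − 2 = 78.
Two-sided p ≈ 0.1264, which is ≥ 0.025, so fail to reject H₀.
The data do not give significant evidence of a linear association between daily light exposure and plant height.

t = 1.545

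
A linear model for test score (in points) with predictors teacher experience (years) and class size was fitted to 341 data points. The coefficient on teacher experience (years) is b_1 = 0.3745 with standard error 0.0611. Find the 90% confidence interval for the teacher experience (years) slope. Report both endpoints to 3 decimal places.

(0.274, 0.475)

df = n − k − 1 = 341 − 2 − 1 = 338.
t* = t_{0.05, 338} = 1.649374.
Margin = t* × SE = 1.649374 × 0.0611 = 0.10078.
CI: 0.3745 ± 0.10078 → (0.274, 0.475).
With 90% confidence, each one-unit increase in teacher experience (years) is associated with a change of between 0.274 and 0.475 points in test score, holding the other predictors fixed.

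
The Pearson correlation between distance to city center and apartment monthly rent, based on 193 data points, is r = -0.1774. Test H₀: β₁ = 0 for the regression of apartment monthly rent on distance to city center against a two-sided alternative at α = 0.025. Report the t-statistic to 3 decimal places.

t = -2.491

t = r·√(n − 2)/√(1 − r²) = -0.1774·√191/√0.968529 = -2.491.
df = n − 2 = 191.
Two-sided p ≈ 0.0136, which is < 0.025, so reject H₀.
There is evidence of a linear association between distance to city center and apartment monthly rent.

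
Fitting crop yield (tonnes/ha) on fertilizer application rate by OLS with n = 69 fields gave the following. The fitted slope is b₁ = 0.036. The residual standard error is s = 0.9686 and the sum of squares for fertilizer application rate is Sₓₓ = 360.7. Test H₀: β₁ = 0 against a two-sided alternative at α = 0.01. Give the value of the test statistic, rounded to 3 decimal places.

t = 0.706

SE(b₁) = s/√Sₓₓ = 0.9686/√360.7 = 0.0510001.
t = 0.036 / 0.0510001 = 0.706.
df = n − 2 = 67.
Two-sided p ≈ 0.4827, which is ≥ 0.01, so fail to reject H₀.
The data do not give significant evidence of an association between fertilizer application rate and crop yield.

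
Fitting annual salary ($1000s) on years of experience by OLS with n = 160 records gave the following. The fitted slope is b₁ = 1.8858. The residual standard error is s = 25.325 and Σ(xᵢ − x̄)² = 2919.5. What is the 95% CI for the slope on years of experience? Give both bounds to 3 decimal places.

SE(b₁) = s/√Sₓₓ = 25.325/√2919.5 = 0.4687.
df = n − 2 = 158.
t* = t_{0.025, 158} = 1.975092.
Margin = t* × SE = 1.975092 × 0.4687 = 0.92573.
CI: 1.8858 ± 0.92573 → (0.960, 2.812).
With 95% confidence, each one-unit increase in years of experience is associated with a change of between 0.960 and 2.812 $1000s in annual salary.

(0.960, 2.812)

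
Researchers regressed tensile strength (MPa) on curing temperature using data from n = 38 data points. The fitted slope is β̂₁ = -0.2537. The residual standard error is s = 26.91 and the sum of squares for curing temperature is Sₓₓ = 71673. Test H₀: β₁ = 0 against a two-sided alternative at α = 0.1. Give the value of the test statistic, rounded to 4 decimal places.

SE(β̂₁) = s/√Sₓₓ = 26.91/√71673 = 0.100516.
t = -0.2537 / 0.100516 = -2.5240.
df = n − 2 = 36.
Two-sided p ≈ 0.0162, which is < 0.1, so reject H₀.
There is evidence that curing temperature is associated with tensile strength.

t = -2.5240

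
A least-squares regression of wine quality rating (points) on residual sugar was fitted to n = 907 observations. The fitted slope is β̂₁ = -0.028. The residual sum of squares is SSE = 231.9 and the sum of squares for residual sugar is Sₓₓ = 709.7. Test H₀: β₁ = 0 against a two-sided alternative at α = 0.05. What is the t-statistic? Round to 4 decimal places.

t = -1.4736

MSE = SSE/(n − 2) = 231.9/905 = 0.256243.
SE(β̂₁) = √(MSE/Sₓₓ) = √(0.256243/709.7) = 0.0190015.
t = -0.028 / 0.0190015 = -1.4736.
df = n − 2 = 905.
Two-sided p ≈ 0.1409, which is ≥ 0.05, so fail to reject H₀.
The data do not give significant evidence of an association between residual sugar and wine quality rating.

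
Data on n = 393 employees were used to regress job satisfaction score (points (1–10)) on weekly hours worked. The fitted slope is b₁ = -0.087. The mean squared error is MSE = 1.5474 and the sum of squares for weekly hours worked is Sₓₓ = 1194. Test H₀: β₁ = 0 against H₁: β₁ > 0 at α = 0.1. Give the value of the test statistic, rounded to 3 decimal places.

t = -2.417

SE(b₁) = √(MSE/Sₓₓ) = √(1.5474/1194) = 0.0359997.
t = -0.087 / 0.0359997 = -2.417.
df = n − 2 = 391.
One-sided p ≈ 0.9919, which is ≥ 0.1, so fail to reject H₀.
The data do not give significant evidence that the true slope on weekly hours worked is positive.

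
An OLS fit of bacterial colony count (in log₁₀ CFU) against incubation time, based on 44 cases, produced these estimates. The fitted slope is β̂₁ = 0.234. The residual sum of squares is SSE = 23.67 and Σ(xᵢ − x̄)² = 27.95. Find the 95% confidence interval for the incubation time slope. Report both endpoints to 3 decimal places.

(-0.053, 0.521)

MSE = SSE/(n − 2) = 23.67/42 = 0.563571.
SE(β̂₁) = √(MSE/Sₓₓ) = √(0.563571/27.95) = 0.141998.
df = n − 2 = 42.
t* = t_{0.025, 42} = 2.018082.
Margin = t* × SE = 2.018082 × 0.141998 = 0.28656.
CI: 0.234 ± 0.28656 → (-0.053, 0.521).
With 95% confidence, each one-unit increase in incubation time is associated with a change of between -0.053 and 0.521 log₁₀ CFU in bacterial colony count.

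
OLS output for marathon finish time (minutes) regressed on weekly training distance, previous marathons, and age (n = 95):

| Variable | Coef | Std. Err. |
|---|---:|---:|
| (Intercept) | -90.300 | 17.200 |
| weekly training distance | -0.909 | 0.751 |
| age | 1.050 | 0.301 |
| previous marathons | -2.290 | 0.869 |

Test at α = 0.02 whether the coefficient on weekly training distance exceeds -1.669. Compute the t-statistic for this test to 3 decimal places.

Read off: b = -0.909, SE = 0.751 for weekly training distance.
H₀: β₁ = -1.669 vs H₁: β₁ > -1.669.
t = (-0.909 − (-1.669)) / 0.751 = 1.012.
df = n − k − 1 = 95 − 3 − 1 = 91.
One-sided p ≈ 0.1571, which is ≥ 0.02, so fail to reject H₀.
The data do not give significant evidence that the true slope on weekly training distance exceeds -1.669 minutes per unit, holding the other predictors fixed.

t = 1.012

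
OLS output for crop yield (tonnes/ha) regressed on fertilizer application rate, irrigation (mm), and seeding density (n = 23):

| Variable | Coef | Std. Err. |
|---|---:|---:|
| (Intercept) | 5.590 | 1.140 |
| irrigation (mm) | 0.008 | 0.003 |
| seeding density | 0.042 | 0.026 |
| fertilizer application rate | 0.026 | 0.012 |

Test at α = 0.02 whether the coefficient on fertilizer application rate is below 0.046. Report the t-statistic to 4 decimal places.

Read off: b = 0.026, SE = 0.012 for fertilizer application rate.
H₀: β₁ = 0.046 vs H₁: β₁ < 0.046.
t = (0.026 − 0.046) / 0.012 = -1.6667.
df = n − k − 1 = 23 − 3 − 1 = 19.
One-sided p ≈ 0.0560, which is ≥ 0.02, so fail to reject H₀.
The data do not give significant evidence that the true slope on fertilizer application rate is below 0.046 tonnes/ha per unit, holding the other predictors fixed.

t = -1.6667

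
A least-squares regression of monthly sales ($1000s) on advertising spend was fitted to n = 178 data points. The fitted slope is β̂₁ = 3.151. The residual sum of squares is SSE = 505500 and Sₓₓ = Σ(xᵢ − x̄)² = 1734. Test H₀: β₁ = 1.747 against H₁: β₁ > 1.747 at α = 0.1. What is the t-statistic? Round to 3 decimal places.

MSE = SSE/(n − 2) = 505500/176 = 2872.16.
SE(β̂₁) = √(MSE/Sₓₓ) = √(2872.16/1734) = 1.287.
t = (3.151 − 1.747) / 1.287 = 1.091.
df = n − 2 = 176.
One-sided p ≈ 0.1384, which is ≥ 0.1, so fail to reject H₀.
The data do not give significant evidence that the true slope on advertising spend exceeds 1.747 $1000s per unit.

t = 1.091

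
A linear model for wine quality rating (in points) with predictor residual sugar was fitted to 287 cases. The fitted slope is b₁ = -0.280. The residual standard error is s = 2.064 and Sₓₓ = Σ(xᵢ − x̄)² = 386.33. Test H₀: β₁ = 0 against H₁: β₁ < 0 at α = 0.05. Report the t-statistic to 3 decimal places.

SE(b₁) = s/√Sₓₓ = 2.064/√386.33 = 0.10501.
t = -0.280 / 0.10501 = -2.666.
df = n − 2 = 285.
One-sided p ≈ 0.0041, which is < 0.05, so reject H₀.
There is evidence that the true slope on residual sugar is negative.

t = -2.666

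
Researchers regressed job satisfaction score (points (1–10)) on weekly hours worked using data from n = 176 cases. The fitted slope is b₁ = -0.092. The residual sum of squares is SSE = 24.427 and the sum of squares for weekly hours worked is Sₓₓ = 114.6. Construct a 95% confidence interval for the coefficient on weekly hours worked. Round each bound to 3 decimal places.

(-0.161, -0.023)

MSE = SSE/(n − 2) = 24.427/174 = 0.140385.
SE(b₁) = √(MSE/Sₓₓ) = √(0.140385/114.6) = 0.035.
df = n − 2 = 174.
t* = t_{0.025, 174} = 1.973691.
Margin = t* × SE = 1.973691 × 0.035 = 0.06908.
CI: -0.092 ± 0.06908 → (-0.161, -0.023).
With 95% confidence, each one-unit increase in weekly hours worked is associated with a change of between -0.161 and -0.023 points (1–10) in job satisfaction score.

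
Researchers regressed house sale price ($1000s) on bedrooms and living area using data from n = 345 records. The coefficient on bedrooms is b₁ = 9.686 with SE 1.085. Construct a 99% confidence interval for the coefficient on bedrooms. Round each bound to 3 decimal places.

df = n − k − 1 = 345 − 2 − 1 = 342.
t* = t_{0.005, 342} = 2.590281.
Margin = t* × SE = 2.590281 × 1.085 = 2.81045.
CI: 9.686 ± 2.81045 → (6.876, 12.496).
With 99% confidence, each one-unit increase in bedrooms is associated with a change of between 6.876 and 12.496 $1000s in house sale price, holding the other predictors fixed.

(6.876, 12.496)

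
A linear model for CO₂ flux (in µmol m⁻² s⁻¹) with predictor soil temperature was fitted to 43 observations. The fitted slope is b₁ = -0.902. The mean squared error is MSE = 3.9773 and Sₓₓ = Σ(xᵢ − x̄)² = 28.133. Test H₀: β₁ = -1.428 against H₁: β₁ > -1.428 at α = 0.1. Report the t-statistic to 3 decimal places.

t = 1.399

SE(b₁) = √(MSE/Sₓₓ) = √(3.9773/28.133) = 0.375999.
t = (-0.902 − (-1.428)) / 0.375999 = 1.399.
df = n − 2 = 41.
One-sided p ≈ 0.0847, which is < 0.1, so reject H₀.
There is evidence that the true slope on soil temperature exceeds -1.428 µmol m⁻² s⁻¹ per unit.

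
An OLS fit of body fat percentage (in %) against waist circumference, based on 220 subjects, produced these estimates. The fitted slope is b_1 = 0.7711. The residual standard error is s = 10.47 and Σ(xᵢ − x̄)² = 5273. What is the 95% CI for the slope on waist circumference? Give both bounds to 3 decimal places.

SE(b_1) = s/√Sₓₓ = 10.47/√5273 = 0.144184.
df = n − 2 = 218.
t* = t_{0.025, 218} = 1.970906.
Margin = t* × SE = 1.970906 × 0.144184 = 0.28417.
CI: 0.7711 ± 0.28417 → (0.487, 1.055).
With 95% confidence, each one-unit increase in waist circumference is associated with a change of between 0.487 and 1.055 % in body fat percentage.

(0.487, 1.055)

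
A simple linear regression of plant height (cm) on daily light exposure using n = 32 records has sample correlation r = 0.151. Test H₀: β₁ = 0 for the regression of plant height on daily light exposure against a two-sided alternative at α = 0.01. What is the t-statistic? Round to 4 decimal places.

t = 0.8367

t = r·√(n − 2)/√(1 − r²) = 0.151·√30/√0.977199 = 0.8367.
df = n − 2 = 30.
Two-sided p ≈ 0.4094, which is ≥ 0.01, so fail to reject H₀.
The data do not give significant evidence of a linear association between daily light exposure and plant height.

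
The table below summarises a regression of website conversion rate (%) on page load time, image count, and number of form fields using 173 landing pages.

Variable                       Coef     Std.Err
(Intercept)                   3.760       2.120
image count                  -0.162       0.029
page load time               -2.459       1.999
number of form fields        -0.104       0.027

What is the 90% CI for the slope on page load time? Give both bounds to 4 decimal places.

Read off: b = -2.459, SE = 1.999 for page load time.
df = n − k − 1 = 173 − 3 − 1 = 169.
t* = t_{0.05, 169} = 1.65392.
Margin = t* × SE = 1.65392 × 1.999 = 3.306186.
CI: -2.459 ± 3.306186 → (-5.7652, 0.8472).

(-5.7652, 0.8472)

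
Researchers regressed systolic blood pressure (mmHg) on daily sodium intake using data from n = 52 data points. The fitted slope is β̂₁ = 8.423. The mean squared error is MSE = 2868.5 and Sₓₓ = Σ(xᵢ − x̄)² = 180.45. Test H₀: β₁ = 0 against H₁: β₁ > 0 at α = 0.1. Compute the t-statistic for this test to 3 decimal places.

t = 2.113

SE(β̂₁) = √(MSE/Sₓₓ) = √(2868.5/180.45) = 3.98703.
t = 8.423 / 3.98703 = 2.113.
df = n − 2 = 50.
One-sided p ≈ 0.0198, which is < 0.1, so reject H₀.
There is evidence that the true slope on daily sodium intake is positive.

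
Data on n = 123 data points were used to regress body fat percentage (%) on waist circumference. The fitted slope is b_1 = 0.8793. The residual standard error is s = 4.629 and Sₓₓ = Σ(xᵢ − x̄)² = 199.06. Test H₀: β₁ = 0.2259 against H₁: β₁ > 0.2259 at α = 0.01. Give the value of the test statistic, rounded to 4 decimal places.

SE(b_1) = s/√Sₓₓ = 4.629/√199.06 = 0.328092.
t = (0.8793 − 0.2259) / 0.328092 = 1.9915.
df = n − 2 = 121.
One-sided p ≈ 0.0243, which is ≥ 0.01, so fail to reject H₀.
The data do not give significant evidence that the true slope on waist circumference exceeds 0.2259 % per unit.

t = 1.9915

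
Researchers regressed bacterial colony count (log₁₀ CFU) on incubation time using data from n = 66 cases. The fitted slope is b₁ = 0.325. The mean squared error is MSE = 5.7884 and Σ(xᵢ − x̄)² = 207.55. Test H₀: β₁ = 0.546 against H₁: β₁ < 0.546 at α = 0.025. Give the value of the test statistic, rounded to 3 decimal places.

SE(b₁) = √(MSE/Sₓₓ) = √(5.7884/207.55) = 0.167001.
t = (0.325 − 0.546) / 0.167001 = -1.323.
df = n − 2 = 64.
One-sided p ≈ 0.0952, which is ≥ 0.025, so fail to reject H₀.
The data do not give significant evidence that the true slope on incubation time is below 0.546 log₁₀ CFU per unit.

t = -1.323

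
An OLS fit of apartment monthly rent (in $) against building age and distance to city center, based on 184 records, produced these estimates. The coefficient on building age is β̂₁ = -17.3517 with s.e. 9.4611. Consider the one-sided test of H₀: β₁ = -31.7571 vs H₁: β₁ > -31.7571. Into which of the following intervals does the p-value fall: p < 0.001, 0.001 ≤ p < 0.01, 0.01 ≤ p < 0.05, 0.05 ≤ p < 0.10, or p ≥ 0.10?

t = (-17.3517 − (-31.7571)) / 9.4611 = 1.523.
df = n − k − 1 = 184 − 2 − 1 = 181.
One-sided p = P(T_{181} > t) ≈ 0.0648.
So 0.05 ≤ p < 0.10.

0.05 ≤ p < 0.10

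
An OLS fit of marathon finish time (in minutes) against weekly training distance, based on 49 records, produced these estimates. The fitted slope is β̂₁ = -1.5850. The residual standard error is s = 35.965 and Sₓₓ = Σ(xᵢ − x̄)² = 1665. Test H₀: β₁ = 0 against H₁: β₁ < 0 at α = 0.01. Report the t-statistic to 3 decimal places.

SE(β̂₁) = s/√Sₓₓ = 35.965/√1665 = 0.8814.
t = -1.5850 / 0.8814 = -1.798.
df = n − 2 = 47.
One-sided p ≈ 0.0393, which is ≥ 0.01, so fail to reject H₀.
The data do not give significant evidence that the true slope on weekly training distance is negative.

t = -1.798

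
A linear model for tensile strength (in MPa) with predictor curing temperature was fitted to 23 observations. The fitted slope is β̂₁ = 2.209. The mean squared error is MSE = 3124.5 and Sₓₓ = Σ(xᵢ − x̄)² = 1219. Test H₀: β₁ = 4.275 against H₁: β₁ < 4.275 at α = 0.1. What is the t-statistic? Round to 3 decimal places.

t = -1.290

SE(β̂₁) = √(MSE/Sₓₓ) = √(3124.5/1219) = 1.60099.
t = (2.209 − 4.275) / 1.60099 = -1.290.
df = n − 2 = 21.
One-sided p ≈ 0.1055, which is ≥ 0.1, so fail to reject H₀.
The data do not give significant evidence that the true slope on curing temperature is below 4.275 MPa per unit.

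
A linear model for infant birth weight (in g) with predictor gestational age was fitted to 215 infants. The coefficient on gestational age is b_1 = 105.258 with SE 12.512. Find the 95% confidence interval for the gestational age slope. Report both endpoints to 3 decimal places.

(80.595, 129.921)

df = n − 2 = 215 − 2 = 213.
t* = t_{0.025, 213} = 1.971164.
Margin = t* × SE = 1.971164 × 12.512 = 24.66320.
CI: 105.258 ± 24.66320 → (80.595, 129.921).
With 95% confidence, each one-unit increase in gestational age is associated with a change of between 80.595 and 129.921 g in infant birth weight.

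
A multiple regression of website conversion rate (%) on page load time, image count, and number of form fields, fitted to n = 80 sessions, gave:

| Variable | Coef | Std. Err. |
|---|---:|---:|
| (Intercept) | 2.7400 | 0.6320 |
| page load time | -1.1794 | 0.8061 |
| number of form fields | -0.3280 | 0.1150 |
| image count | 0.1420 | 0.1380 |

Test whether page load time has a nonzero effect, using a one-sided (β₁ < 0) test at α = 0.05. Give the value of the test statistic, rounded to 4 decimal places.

t = -1.4631

Read off: b = -1.1794, SE = 0.8061 for page load time.
H₀: β₁ = 0 vs H₁: β₁ < 0.
t = -1.1794 / 0.8061 = -1.4631.
df = n − k − 1 = 80 − 3 − 1 = 76.
One-sided p ≈ 0.0738, which is ≥ 0.05, so fail to reject H₀.
The data do not give significant evidence that the true slope on page load time is negative, holding the other predictors fixed.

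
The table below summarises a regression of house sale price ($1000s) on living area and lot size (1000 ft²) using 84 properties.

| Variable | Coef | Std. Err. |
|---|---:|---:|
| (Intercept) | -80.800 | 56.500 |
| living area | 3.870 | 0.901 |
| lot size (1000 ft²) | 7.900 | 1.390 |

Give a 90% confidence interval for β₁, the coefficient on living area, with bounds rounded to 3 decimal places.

(2.371, 5.369)

Read off: b = 3.870, SE = 0.901 for living area.
df = n − k − 1 = 84 − 2 − 1 = 81.
t* = t_{0.05, 81} = 1.663884.
Margin = t* × SE = 1.663884 × 0.901 = 1.49916.
CI: 3.870 ± 1.49916 → (2.371, 5.369).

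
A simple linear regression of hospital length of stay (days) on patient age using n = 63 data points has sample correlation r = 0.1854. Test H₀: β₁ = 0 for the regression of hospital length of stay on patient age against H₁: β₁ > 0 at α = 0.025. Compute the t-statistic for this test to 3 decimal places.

t = 1.474

t = r·√(n − 2)/√(1 − r²) = 0.1854·√61/√0.965627 = 1.474.
df = n − 2 = 61.
One-sided p ≈ 0.0729, which is ≥ 0.025, so fail to reject H₀.
The data do not give significant evidence of a linear association between patient age and hospital length of stay.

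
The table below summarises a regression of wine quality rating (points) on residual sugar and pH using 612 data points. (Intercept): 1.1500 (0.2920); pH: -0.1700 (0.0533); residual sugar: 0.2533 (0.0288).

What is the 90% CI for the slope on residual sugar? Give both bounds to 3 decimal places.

Read off: b = 0.2533, SE = 0.0288 for residual sugar.
df = n − k − 1 = 612 − 2 − 1 = 609.
t* = t_{0.05, 609} = 1.64736.
Margin = t* × SE = 1.64736 × 0.0288 = 0.04744.
CI: 0.2533 ± 0.04744 → (0.206, 0.301).

(0.206, 0.301)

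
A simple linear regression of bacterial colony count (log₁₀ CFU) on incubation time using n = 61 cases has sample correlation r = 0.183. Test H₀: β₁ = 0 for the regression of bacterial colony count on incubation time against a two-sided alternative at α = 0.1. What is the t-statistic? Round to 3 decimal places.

t = r·√(n − 2)/√(1 − r²) = 0.183·√59/√0.966511 = 1.430.
df = n − 2 = 59.
Two-sided p ≈ 0.1581, which is ≥ 0.1, so fail to reject H₀.
The data do not give significant evidence of a linear association between incubation time and bacterial colony count.

t = 1.430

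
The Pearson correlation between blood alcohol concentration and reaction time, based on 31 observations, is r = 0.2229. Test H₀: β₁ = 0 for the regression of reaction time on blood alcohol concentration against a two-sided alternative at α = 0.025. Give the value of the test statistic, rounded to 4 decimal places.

t = 1.2313

t = r·√(n − 2)/√(1 − r²) = 0.2229·√29/√0.950316 = 1.2313.
df = n − 2 = 29.
Two-sided p ≈ 0.2281, which is ≥ 0.025, so fail to reject H₀.
The data do not give significant evidence of a linear association between blood alcohol concentration and reaction time.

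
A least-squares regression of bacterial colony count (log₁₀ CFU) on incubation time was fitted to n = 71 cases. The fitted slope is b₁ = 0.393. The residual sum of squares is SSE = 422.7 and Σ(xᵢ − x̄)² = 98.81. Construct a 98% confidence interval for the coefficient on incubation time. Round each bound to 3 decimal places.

MSE = SSE/(n − 2) = 422.7/69 = 6.12609.
SE(b₁) = √(MSE/Sₓₓ) = √(6.12609/98.81) = 0.248995.
df = n − 2 = 69.
t* = t_{0.01, 69} = 2.381615.
Margin = t* × SE = 2.381615 × 0.248995 = 0.59301.
CI: 0.393 ± 0.59301 → (-0.200, 0.986).
With 98% confidence, each one-unit increase in incubation time is associated with a change of between -0.200 and 0.986 log₁₀ CFU in bacterial colony count.

(-0.200, 0.986)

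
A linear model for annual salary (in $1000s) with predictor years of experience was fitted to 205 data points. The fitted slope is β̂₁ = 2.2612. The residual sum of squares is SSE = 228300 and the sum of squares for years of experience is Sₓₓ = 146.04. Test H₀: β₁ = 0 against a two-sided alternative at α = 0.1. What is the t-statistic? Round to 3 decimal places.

t = 0.815

MSE = SSE/(n − 2) = 228300/203 = 1124.63.
SE(β̂₁) = √(MSE/Sₓₓ) = √(1124.63/146.04) = 2.77504.
t = 2.2612 / 2.77504 = 0.815.
df = n − 2 = 203.
Two-sided p ≈ 0.4161, which is ≥ 0.1, so fail to reject H₀.
The data do not give significant evidence of an association between years of experience and annual salary.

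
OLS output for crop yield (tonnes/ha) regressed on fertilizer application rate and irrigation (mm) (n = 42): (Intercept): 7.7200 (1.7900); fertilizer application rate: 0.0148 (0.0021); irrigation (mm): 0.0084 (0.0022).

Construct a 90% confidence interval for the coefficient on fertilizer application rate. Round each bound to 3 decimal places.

Read off: b = 0.0148, SE = 0.0021 for fertilizer application rate.
df = n − k − 1 = 42 − 2 − 1 = 39.
t* = t_{0.05, 39} = 1.684875.
Margin = t* × SE = 1.684875 × 0.0021 = 0.00354.
CI: 0.0148 ± 0.00354 → (0.011, 0.018).

(0.011, 0.018)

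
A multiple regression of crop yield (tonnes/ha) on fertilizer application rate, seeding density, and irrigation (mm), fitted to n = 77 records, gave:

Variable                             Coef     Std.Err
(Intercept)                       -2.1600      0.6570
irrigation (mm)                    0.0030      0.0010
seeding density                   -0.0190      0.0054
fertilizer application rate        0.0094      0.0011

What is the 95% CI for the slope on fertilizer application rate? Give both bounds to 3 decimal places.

(0.007, 0.012)

Read off: b = 0.0094, SE = 0.0011 for fertilizer application rate.
df = n − k − 1 = 77 − 3 − 1 = 73.
t* = t_{0.025, 73} = 1.992997.
Margin = t* × SE = 1.992997 × 0.0011 = 0.00219.
CI: 0.0094 ± 0.00219 → (0.007, 0.012).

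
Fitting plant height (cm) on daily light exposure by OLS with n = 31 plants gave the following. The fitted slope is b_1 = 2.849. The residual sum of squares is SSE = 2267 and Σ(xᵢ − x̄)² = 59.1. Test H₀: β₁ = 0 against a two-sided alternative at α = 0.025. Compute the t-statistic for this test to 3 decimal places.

t = 2.477

MSE = SSE/(n − 2) = 2267/29 = 78.1724.
SE(b_1) = √(MSE/Sₓₓ) = √(78.1724/59.1) = 1.15009.
t = 2.849 / 1.15009 = 2.477.
df = n − 2 = 29.
Two-sided p ≈ 0.0193, which is < 0.025, so reject H₀.
There is evidence that daily light exposure is associated with plant height.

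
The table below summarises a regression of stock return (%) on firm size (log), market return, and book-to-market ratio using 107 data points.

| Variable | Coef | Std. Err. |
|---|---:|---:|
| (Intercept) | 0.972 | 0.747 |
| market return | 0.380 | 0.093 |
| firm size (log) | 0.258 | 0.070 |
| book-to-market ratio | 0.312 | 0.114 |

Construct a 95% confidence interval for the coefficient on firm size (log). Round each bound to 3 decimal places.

Read off: b = 0.258, SE = 0.070 for firm size (log).
df = n − k − 1 = 107 − 3 − 1 = 103.
t* = t_{0.025, 103} = 1.983264.
Margin = t* × SE = 1.983264 × 0.070 = 0.13883.
CI: 0.258 ± 0.13883 → (0.119, 0.397).

(0.119, 0.397)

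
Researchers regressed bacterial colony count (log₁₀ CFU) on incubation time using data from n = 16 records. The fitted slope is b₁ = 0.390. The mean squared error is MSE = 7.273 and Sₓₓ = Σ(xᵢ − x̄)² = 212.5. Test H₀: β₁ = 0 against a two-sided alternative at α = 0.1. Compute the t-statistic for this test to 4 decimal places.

SE(b₁) = √(MSE/Sₓₓ) = √(7.273/212.5) = 0.185002.
t = 0.390 / 0.185002 = 2.1081.
df = n − 2 = 14.
Two-sided p ≈ 0.0535, which is < 0.1, so reject H₀.
There is evidence that incubation time is associated with bacterial colony count.

t = 2.1081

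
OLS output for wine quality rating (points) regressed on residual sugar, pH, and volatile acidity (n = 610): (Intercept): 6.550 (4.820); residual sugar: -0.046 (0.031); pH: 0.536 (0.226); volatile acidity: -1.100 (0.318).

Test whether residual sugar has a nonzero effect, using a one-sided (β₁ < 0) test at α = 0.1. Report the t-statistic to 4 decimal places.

Read off: b = -0.046, SE = 0.031 for residual sugar.
H₀: β₁ = 0 vs H₁: β₁ < 0.
t = -0.046 / 0.031 = -1.4839.
df = n − k − 1 = 610 − 3 − 1 = 606.
One-sided p ≈ 0.0692, which is < 0.1, so reject H₀.
There is evidence that the true slope on residual sugar is negative, holding the other predictors fixed.

t = -1.4839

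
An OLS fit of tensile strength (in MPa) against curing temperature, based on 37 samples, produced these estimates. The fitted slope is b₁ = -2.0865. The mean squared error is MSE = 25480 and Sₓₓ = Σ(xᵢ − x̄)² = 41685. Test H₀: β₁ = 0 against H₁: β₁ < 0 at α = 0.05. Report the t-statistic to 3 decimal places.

SE(b₁) = √(MSE/Sₓₓ) = √(25480/41685) = 0.781825.
t = -2.0865 / 0.781825 = -2.669.
df = n − 2 = 35.
One-sided p ≈ 0.0057, which is < 0.05, so reject H₀.
There is evidence that the true slope on curing temperature is negative.

t = -2.669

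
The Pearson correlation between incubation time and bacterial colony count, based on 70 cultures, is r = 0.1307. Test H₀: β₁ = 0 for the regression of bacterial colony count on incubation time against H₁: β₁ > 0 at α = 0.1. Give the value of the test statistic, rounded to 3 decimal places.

t = 1.087

t = r·√(n − 2)/√(1 − r²) = 0.1307·√68/√0.982918 = 1.087.
df = n − 2 = 68.
One-sided p ≈ 0.1404, which is ≥ 0.1, so fail to reject H₀.
The data do not give significant evidence of a linear association between incubation time and bacterial colony count.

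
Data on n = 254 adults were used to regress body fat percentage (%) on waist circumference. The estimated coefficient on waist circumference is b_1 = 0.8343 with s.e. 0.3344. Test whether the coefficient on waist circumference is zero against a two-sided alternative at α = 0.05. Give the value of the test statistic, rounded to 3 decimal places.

t = 2.495

H₀: β₁ = 0 vs H₁: β₁ ≠ 0.
t = (b_1 − β₁⁰)/SE = 0.8343 / 0.3344 = 2.495.
df = n − 2 = 254 − 2 = 252.
Two-sided p ≈ 0.0132, which is < 0.05, so reject H₀.
There is evidence that waist circumference is associated with body fat percentage.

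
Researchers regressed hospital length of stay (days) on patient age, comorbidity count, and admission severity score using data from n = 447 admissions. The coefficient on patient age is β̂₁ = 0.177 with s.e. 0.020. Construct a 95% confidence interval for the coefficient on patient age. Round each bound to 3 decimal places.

df = n − k − 1 = 447 − 3 − 1 = 443.
t* = t_{0.025, 443} = 1.965333.
Margin = t* × SE = 1.965333 × 0.020 = 0.03931.
CI: 0.177 ± 0.03931 → (0.138, 0.216).
With 95% confidence, each one-unit increase in patient age is associated with a change of between 0.138 and 0.216 days in hospital length of stay, holding the other predictors fixed.

(0.138, 0.216)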